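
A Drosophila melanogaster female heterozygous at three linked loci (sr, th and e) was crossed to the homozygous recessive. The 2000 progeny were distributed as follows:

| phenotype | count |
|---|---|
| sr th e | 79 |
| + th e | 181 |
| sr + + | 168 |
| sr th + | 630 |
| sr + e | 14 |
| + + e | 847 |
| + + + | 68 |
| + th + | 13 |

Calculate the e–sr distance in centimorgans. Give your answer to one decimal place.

The two most frequent reciprocal classes, sr th + and + + e, are the parental types, so the F1 was sr th + / + + e.
The two rarest classes, + th + and sr + e, are the double crossovers. Comparing them with the parentals, only the sr allele has switched, so sr is the middle locus and the order is th – sr – e.
Crossovers in the sr–e interval produce the single-crossover classes sr th e and + + + (79 + 68 = 147) plus the double crossovers (27).
RF(sr–e) = (147 + 27) / 2000 = 174/2000 = 0.0870 → 8.7 centimorgans.

8.7 centimorgans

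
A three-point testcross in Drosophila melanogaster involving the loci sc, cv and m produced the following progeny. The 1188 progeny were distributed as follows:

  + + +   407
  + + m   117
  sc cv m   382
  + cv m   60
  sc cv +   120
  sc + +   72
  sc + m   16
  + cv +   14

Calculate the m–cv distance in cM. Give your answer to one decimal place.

The two most frequent reciprocal classes, + + + and sc cv m, are the parental types, so the F1 was + + + / sc cv m.
The two rarest classes, + cv + and sc + m, are the double crossovers. Comparing them with the parentals, only the cv allele has switched, so cv is the middle locus and the order is sc – cv – m.
Crossovers in the cv–m interval produce the single-crossover classes + + m and sc cv + (117 + 120 = 237) plus the double crossovers (30).
RF(cv–m) = (237 + 30) / 1188 = 267/1188 = 0.2247 → 22.5 cM.

22.5 cM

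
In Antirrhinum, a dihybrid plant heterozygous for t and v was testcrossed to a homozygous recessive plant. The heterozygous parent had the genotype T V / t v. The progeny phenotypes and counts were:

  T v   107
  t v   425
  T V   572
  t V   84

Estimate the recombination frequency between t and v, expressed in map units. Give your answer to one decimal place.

16.1 map units

The recombinant classes are T v and t V: 107 + 84 = 191.
Recombination frequency = 191/1188 = 0.1608 ≈ 16.1%, i.e. 16.1 map units.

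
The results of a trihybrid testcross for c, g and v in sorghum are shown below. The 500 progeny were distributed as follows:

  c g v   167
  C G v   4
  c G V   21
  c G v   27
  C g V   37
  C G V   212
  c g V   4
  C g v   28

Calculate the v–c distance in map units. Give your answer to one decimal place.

The two most frequent reciprocal classes, c g v and C G V, are the parental types, so the F1 was c g v / C G V.
The two rarest classes, c g V and C G v, are the double crossovers. Comparing them with the parentals, only the v allele has switched, so v is the middle locus and the order is c – v – g.
Crossovers in the c–v interval produce the single-crossover classes C g v and c G V (28 + 21 = 49) plus the double crossovers (8).
RF(c–v) = (49 + 8) / 500 = 57/500 = 0.1140 → 11.4 map units.

11.4 map units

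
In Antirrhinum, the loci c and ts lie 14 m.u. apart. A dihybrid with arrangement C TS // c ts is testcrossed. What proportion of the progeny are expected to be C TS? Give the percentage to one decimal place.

A map distance of 14 m.u. corresponds to a recombination frequency of 0.140.
The F1 is C TS / c ts, so C TS is a parental gamete class with expected frequency (1 − r)/2 = 0.860/2 = 0.4300.
That is 0.4300 = 43.0% of the progeny.

43.0%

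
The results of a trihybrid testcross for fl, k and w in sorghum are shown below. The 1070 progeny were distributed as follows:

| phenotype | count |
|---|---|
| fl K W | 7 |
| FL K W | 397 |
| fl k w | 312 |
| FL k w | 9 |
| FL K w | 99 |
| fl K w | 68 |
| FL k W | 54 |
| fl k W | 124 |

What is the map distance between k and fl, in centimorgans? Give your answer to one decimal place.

12.9 centimorgans

The two most frequent reciprocal classes, fl k w and FL K W, are the parental types, so the F1 was fl k w / FL K W.
The two rarest classes, FL k w and fl K W, are the double crossovers. Comparing them with the parentals, only the fl allele has switched, so fl is the middle locus and the order is w – fl – k.
Crossovers in the fl–k interval produce the single-crossover classes fl K w and FL k W (68 + 54 = 122) plus the double crossovers (16).
RF(fl–k) = (122 + 16) / 1070 = 138/1070 = 0.1290 → 12.9 centimorgans.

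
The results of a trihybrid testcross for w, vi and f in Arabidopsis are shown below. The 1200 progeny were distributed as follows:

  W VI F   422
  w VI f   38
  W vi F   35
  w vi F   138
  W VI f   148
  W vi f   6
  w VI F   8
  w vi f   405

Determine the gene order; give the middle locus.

w

The two most frequent reciprocal classes, W VI F and w vi f, are the parental types, so the F1 was W VI F / w vi f.
The two rarest classes, w VI F and W vi f, are the double crossovers. Comparing them with the parentals, only the w allele has switched, so w is the middle locus and the order is vi – w – f.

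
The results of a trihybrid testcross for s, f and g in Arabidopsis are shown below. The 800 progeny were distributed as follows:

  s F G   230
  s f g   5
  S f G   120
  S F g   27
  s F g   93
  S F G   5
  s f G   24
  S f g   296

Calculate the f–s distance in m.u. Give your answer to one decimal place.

7.6 m.u.

The two most frequent reciprocal classes, s F G and S f g, are the parental types, so the F1 was s F G / S f g.
The two rarest classes, S F G and s f g, are the double crossovers. Comparing them with the parentals, only the s allele has switched, so s is the middle locus and the order is f – s – g.
Crossovers in the f–s interval produce the single-crossover classes s f G and S F g (24 + 27 = 51) plus the double crossovers (10).
RF(f–s) = (51 + 10) / 800 = 61/800 = 0.0762 → 7.6 m.u.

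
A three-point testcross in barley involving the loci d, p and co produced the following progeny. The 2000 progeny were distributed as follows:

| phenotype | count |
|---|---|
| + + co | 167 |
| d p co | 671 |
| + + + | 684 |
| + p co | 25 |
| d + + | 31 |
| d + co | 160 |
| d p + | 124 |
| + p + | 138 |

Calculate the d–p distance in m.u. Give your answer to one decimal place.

The two most frequent reciprocal classes, d p co and + + +, are the parental types, so the F1 was d p co / + + +.
The two rarest classes, + p co and d + +, are the double crossovers. Comparing them with the parentals, only the d allele has switched, so d is the middle locus and the order is co – d – p.
Crossovers in the d–p interval produce the single-crossover classes d + co and + p + (160 + 138 = 298) plus the double crossovers (56).
RF(d–p) = (298 + 56) / 2000 = 354/2000 = 0.1770 → 17.7 m.u.

17.7 m.u.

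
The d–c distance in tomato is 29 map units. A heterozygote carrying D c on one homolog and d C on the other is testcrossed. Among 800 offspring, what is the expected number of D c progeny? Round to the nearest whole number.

284

A map distance of 29 map units corresponds to a recombination frequency of 0.290.
The F1 is D c / d C, so D c is a parental gamete class with expected frequency (1 − r)/2 = 0.710/2 = 0.3550.
Expected number = 0.3550 × 800 = 284.00 ≈ 284.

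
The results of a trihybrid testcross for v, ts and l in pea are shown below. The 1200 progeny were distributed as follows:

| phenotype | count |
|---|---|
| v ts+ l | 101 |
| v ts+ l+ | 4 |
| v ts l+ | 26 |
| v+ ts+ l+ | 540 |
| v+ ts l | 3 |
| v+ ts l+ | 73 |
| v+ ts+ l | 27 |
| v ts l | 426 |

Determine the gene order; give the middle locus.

The two most frequent reciprocal classes, v+ ts+ l+ and v ts l, are the parental types, so the F1 was v+ ts+ l+ / v ts l.
The two rarest classes, v ts+ l+ and v+ ts l, are the double crossovers. Comparing them with the parentals, only the v allele has switched, so v is the middle locus and the order is ts – v – l.

v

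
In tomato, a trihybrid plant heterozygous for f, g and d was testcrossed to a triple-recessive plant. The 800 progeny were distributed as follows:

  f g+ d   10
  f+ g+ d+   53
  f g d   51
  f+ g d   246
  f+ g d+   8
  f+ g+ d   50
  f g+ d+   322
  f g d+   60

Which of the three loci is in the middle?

The two most frequent reciprocal classes, f g+ d+ and f+ g d, are the parental types, so the F1 was f g+ d+ / f+ g d.
The two rarest classes, f g+ d and f+ g d+, are the double crossovers. Comparing them with the parentals, only the d allele has switched, so d is the middle locus and the order is g – d – f.

d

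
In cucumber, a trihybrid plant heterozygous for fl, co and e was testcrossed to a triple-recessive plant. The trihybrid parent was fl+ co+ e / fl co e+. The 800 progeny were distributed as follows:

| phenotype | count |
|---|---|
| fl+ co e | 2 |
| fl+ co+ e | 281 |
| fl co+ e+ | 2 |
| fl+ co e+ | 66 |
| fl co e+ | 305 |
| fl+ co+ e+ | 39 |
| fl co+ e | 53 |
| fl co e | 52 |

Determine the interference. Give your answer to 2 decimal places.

The two rarest classes, fl+ co e and fl co+ e+, are the double crossovers. Comparing them with the parentals, only the co allele has switched, so co is the middle locus and the order is fl – co – e.
fl–co: (119 + 4)/800 = 0.1537; co–e: (91 + 4)/800 = 0.1187.
Expected DCO frequency = 0.1537 × 0.1187 ≈ 0.01824; observed = 4/800 ≈ 0.00500.
Coefficient of coincidence = 0.00500/0.01824 ≈ 0.27; interference = 1 − 0.27 = 0.73.

0.73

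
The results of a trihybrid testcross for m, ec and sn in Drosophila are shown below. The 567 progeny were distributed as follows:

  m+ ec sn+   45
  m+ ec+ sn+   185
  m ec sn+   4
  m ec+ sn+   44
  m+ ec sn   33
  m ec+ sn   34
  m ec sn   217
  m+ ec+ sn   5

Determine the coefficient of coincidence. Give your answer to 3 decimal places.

0.674

The two most frequent reciprocal classes, m+ ec+ sn+ and m ec sn, are the parental types, so the F1 was m+ ec+ sn+ / m ec sn.
The two rarest classes, m+ ec+ sn and m ec sn+, are the double crossovers. Comparing them with the parentals, only the sn allele has switched, so sn is the middle locus and the order is m – sn – ec.
m–sn: (77 + 9)/567 = 0.1517; sn–ec: (79 + 9)/567 = 0.1552.
Expected DCO frequency = 0.1517 × 0.1552 ≈ 0.02354; observed = 9/567 ≈ 0.01587.
Coefficient of coincidence = 0.01587/0.02354 ≈ 0.674.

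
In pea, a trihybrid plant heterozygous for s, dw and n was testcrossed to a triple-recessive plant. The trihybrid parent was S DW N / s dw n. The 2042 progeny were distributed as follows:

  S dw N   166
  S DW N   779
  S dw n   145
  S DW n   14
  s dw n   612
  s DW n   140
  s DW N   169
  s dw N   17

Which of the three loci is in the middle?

n

The two rarest classes, S DW n and s dw N, are the double crossovers. Comparing them with the parentals, only the n allele has switched, so n is the middle locus and the order is s – n – dw.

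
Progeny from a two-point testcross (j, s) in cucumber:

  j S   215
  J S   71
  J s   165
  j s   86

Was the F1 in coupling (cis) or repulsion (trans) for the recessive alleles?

trans

The two most frequent classes are J s (165) and j S (215); these are the parental (non-recombinant) types.
So the F1 carried J s on one chromosome and j S on the other — the recessive alleles are on opposite chromosomes (trans / repulsion).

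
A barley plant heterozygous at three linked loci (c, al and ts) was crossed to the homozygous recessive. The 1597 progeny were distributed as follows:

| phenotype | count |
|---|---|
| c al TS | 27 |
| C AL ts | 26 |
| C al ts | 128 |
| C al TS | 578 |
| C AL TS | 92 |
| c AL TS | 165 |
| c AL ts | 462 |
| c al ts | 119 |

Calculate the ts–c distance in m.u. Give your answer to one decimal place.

21.7 m.u.

The two most frequent reciprocal classes, C al TS and c AL ts, are the parental types, so the F1 was C al TS / c AL ts.
The two rarest classes, c al TS and C AL ts, are the double crossovers. Comparing them with the parentals, only the c allele has switched, so c is the middle locus and the order is ts – c – al.
Crossovers in the ts–c interval produce the single-crossover classes C al ts and c AL TS (128 + 165 = 293) plus the double crossovers (53).
RF(ts–c) = (293 + 53) / 1597 = 346/1597 = 0.2167 → 21.7 m.u.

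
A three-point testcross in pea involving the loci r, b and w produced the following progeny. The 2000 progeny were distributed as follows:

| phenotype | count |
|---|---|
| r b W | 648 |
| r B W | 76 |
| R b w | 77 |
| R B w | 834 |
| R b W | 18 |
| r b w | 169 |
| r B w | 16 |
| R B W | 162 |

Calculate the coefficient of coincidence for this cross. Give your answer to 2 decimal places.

The two most frequent reciprocal classes, r b W and R B w, are the parental types, so the F1 was r b W / R B w.
The two rarest classes, R b W and r B w, are the double crossovers. Comparing them with the parentals, only the r allele has switched, so r is the middle locus and the order is b – r – w.
b–r: (153 + 34)/2000 = 0.0935; r–w: (331 + 34)/2000 = 0.1825.
Expected DCO frequency = 0.0935 × 0.1825 ≈ 0.01706; observed = 34/2000 ≈ 0.01700.
Coefficient of coincidence = 0.01700/0.01706 ≈ 1.00.

1.00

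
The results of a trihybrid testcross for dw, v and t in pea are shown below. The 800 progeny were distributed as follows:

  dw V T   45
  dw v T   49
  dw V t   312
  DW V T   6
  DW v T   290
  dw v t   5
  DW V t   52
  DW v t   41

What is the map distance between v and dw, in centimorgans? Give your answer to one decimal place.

The two most frequent reciprocal classes, DW v T and dw V t, are the parental types, so the F1 was DW v T / dw V t.
The two rarest classes, DW V T and dw v t, are the double crossovers. Comparing them with the parentals, only the v allele has switched, so v is the middle locus and the order is t – v – dw.
Crossovers in the v–dw interval produce the single-crossover classes dw v T and DW V t (49 + 52 = 101) plus the double crossovers (11).
RF(v–dw) = (101 + 11) / 800 = 112/800 = 0.1400 → 14.0 centimorgans.

14.0 centimorgans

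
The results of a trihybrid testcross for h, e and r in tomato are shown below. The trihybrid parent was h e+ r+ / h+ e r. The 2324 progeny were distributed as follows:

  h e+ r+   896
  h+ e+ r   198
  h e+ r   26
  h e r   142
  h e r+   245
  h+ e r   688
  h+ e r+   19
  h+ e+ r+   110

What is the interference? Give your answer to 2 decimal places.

The two rarest classes, h e+ r and h+ e r+, are the double crossovers. Comparing them with the parentals, only the r allele has switched, so r is the middle locus and the order is h – r – e.
h–r: (252 + 45)/2324 = 0.1278; r–e: (443 + 45)/2324 = 0.2100.
Expected DCO frequency = 0.1278 × 0.2100 ≈ 0.02684; observed = 45/2324 ≈ 0.01936.
Coefficient of coincidence = 0.01936/0.02684 ≈ 0.72; interference = 1 − 0.72 = 0.28.

0.28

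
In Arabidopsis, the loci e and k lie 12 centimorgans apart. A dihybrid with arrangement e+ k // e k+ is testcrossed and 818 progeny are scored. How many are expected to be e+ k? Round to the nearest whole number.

A map distance of 12 centimorgans corresponds to a recombination frequency of 0.120.
The F1 is e+ k / e k+, so e+ k is a parental gamete class with expected frequency (1 − r)/2 = 0.880/2 = 0.4400.
Expected number = 0.4400 × 818 = 359.92 ≈ 360.

360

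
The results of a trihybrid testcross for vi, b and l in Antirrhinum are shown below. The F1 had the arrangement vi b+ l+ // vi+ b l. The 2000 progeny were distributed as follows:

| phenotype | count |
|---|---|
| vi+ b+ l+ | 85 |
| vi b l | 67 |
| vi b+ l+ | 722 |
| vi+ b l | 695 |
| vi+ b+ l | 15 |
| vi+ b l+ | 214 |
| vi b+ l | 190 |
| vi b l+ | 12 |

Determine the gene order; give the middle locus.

The two rarest classes, vi b l+ and vi+ b+ l, are the double crossovers. Comparing them with the parentals, only the b allele has switched, so b is the middle locus and the order is vi – b – l.

b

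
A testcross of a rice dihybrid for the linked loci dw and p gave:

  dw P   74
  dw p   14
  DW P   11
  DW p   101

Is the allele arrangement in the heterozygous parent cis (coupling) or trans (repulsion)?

trans

The two most frequent classes are DW p (101) and dw P (74); these are the parental (non-recombinant) types.
So the F1 carried DW p on one chromosome and dw P on the other — the recessive alleles are on opposite chromosomes (trans / repulsion).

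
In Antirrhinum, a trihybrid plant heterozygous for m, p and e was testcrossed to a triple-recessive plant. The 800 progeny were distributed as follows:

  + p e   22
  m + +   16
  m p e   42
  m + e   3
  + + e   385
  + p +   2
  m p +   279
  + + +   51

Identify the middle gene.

The two most frequent reciprocal classes, + + e and m p +, are the parental types, so the F1 was + + e / m p +.
The two rarest classes, m + e and + p +, are the double crossovers. Comparing them with the parentals, only the m allele has switched, so m is the middle locus and the order is e – m – p.

m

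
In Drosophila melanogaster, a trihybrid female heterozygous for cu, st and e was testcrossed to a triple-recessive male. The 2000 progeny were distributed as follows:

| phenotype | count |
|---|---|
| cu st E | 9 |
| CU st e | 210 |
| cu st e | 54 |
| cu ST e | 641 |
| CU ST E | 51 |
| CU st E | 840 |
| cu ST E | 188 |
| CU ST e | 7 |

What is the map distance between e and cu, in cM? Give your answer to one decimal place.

20.7 cM

The two most frequent reciprocal classes, cu ST e and CU st E, are the parental types, so the F1 was cu ST e / CU st E.
The two rarest classes, CU ST e and cu st E, are the double crossovers. Comparing them with the parentals, only the cu allele has switched, so cu is the middle locus and the order is e – cu – st.
Crossovers in the e–cu interval produce the single-crossover classes cu ST E and CU st e (188 + 210 = 398) plus the double crossovers (16).
RF(e–cu) = (398 + 16) / 2000 = 414/2000 = 0.2070 → 20.7 cM.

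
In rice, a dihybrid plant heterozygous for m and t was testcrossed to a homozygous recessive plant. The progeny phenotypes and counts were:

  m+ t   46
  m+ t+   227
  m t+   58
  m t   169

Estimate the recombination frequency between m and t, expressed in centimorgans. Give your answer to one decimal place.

20.8 centimorgans

The two most frequent classes, m+ t+ (227) and m t (169), are the parental types, so the F1 was m+ t+ / m t.
The recombinant classes are m+ t and m t+: 46 + 58 = 104.
Recombination frequency = 104/500 = 0.2080 ≈ 20.8%, i.e. 20.8 centimorgans.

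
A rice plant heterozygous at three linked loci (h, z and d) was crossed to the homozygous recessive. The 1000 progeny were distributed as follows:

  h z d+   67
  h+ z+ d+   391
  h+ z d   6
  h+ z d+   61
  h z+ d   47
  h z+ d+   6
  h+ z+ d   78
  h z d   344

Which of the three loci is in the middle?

The two most frequent reciprocal classes, h z d and h+ z+ d+, are the parental types, so the F1 was h z d / h+ z+ d+.
The two rarest classes, h+ z d and h z+ d+, are the double crossovers. Comparing them with the parentals, only the h allele has switched, so h is the middle locus and the order is z – h – d.

h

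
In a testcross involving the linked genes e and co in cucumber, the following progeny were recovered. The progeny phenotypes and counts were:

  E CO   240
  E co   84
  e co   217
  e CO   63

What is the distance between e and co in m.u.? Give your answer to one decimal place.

The two most frequent classes, E CO (240) and e co (217), are the parental types, so the F1 was E CO / e co.
The recombinant classes are E co and e CO: 84 + 63 = 147.
Recombination frequency = 147/604 = 0.2434 ≈ 24.3%, i.e. 24.3 m.u.

24.3 m.u.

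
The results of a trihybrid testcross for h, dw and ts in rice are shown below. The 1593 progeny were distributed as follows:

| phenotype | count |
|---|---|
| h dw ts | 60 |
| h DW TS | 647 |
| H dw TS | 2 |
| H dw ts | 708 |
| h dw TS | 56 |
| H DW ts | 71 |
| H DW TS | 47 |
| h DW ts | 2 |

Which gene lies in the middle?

The two most frequent reciprocal classes, H dw ts and h DW TS, are the parental types, so the F1 was H dw ts / h DW TS.
The two rarest classes, H dw TS and h DW ts, are the double crossovers. Comparing them with the parentals, only the ts allele has switched, so ts is the middle locus and the order is dw – ts – h.

ts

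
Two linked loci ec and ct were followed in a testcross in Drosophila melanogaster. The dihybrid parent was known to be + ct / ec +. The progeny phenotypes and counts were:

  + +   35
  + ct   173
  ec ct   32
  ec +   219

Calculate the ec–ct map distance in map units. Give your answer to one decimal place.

14.6 map units

The recombinant classes are + + and ec ct: 35 + 32 = 67.
Recombination frequency = 67/459 = 0.1460 ≈ 14.6%, i.e. 14.6 map units.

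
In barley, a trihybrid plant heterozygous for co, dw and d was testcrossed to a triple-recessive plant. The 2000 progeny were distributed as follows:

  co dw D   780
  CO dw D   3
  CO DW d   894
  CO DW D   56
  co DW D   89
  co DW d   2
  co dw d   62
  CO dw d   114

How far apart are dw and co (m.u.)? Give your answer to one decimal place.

The two most frequent reciprocal classes, CO DW d and co dw D, are the parental types, so the F1 was CO DW d / co dw D.
The two rarest classes, co DW d and CO dw D, are the double crossovers. Comparing them with the parentals, only the co allele has switched, so co is the middle locus and the order is d – co – dw.
Crossovers in the co–dw interval produce the single-crossover classes CO dw d and co DW D (114 + 89 = 203) plus the double crossovers (5).
RF(co–dw) = (203 + 5) / 2000 = 208/2000 = 0.1040 → 10.4 m.u.

10.4 m.u.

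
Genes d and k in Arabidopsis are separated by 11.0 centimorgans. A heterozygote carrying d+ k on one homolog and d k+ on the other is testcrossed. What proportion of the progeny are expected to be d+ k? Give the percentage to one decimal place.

A map distance of 11.0 centimorgans corresponds to a recombination frequency of 0.110.
The F1 is d+ k / d k+, so d+ k is a parental gamete class with expected frequency (1 − r)/2 = 0.890/2 = 0.4450.
That is 0.4450 = 44.5% of the progeny.

44.5%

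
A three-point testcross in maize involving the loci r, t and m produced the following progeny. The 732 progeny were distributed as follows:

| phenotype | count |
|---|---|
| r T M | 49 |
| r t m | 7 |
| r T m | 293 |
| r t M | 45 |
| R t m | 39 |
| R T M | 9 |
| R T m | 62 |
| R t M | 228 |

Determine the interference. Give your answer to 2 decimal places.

The two most frequent reciprocal classes, R t M and r T m, are the parental types, so the F1 was R t M / r T m.
The two rarest classes, R T M and r t m, are the double crossovers. Comparing them with the parentals, only the t allele has switched, so t is the middle locus and the order is m – t – r.
m–t: (88 + 16)/732 = 0.1421; t–r: (107 + 16)/732 = 0.1680.
Expected DCO frequency = 0.1421 × 0.1680 ≈ 0.02387; observed = 16/732 ≈ 0.02186.
Coefficient of coincidence = 0.02186/0.02387 ≈ 0.92; interference = 1 − 0.92 = 0.08.

0.08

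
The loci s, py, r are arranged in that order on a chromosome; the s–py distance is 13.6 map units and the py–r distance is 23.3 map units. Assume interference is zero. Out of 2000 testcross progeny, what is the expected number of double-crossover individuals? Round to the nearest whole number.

63

Map distances give recombination frequencies of 0.136 and 0.233 for the two intervals.
With no interference, expected double-crossover frequency = 0.136 × 0.233 = 0.03169.
Expected number = 0.03169 × 2000 = 63.38 ≈ 63.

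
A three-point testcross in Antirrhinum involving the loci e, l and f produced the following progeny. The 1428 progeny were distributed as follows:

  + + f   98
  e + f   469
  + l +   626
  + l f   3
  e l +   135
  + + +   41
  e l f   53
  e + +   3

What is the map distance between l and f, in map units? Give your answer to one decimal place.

7.0 map units

The two most frequent reciprocal classes, e + f and + l +, are the parental types, so the F1 was e + f / + l +.
The two rarest classes, e + + and + l f, are the double crossovers. Comparing them with the parentals, only the f allele has switched, so f is the middle locus and the order is l – f – e.
Crossovers in the l–f interval produce the single-crossover classes e l f and + + + (53 + 41 = 94) plus the double crossovers (6).
RF(l–f) = (94 + 6) / 1428 = 100/1428 = 0.0700 → 7.0 map units.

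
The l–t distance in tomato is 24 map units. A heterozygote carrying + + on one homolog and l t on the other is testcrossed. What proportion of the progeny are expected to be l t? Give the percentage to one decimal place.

A map distance of 24 map units corresponds to a recombination frequency of 0.240.
The F1 is + + / l t, so l t is a parental gamete class with expected frequency (1 − r)/2 = 0.760/2 = 0.3800.
That is 0.3800 = 38.0% of the progeny.

38.0%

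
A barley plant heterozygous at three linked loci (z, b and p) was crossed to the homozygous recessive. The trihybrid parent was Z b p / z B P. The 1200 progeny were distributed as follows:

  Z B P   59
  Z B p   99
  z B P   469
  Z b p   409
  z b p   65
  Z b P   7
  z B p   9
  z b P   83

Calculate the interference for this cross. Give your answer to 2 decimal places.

The two rarest classes, Z b P and z B p, are the double crossovers. Comparing them with the parentals, only the p allele has switched, so p is the middle locus and the order is z – p – b.
z–p: (124 + 16)/1200 = 0.1167; p–b: (182 + 16)/1200 = 0.1650.
Expected DCO frequency = 0.1167 × 0.1650 ≈ 0.01926; observed = 16/1200 ≈ 0.01333.
Coefficient of coincidence = 0.01333/0.01926 ≈ 0.69; interference = 1 − 0.69 = 0.31.

0.31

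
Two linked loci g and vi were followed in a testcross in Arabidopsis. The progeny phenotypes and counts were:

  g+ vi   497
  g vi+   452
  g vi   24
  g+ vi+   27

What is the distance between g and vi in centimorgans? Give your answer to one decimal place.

The two most frequent classes, g+ vi (497) and g vi+ (452), are the parental types, so the F1 was g+ vi / g vi+.
The recombinant classes are g+ vi+ and g vi: 27 + 24 = 51.
Recombination frequency = 51/1000 = 0.0510 ≈ 5.1%, i.e. 5.1 centimorgans.

5.1 centimorgans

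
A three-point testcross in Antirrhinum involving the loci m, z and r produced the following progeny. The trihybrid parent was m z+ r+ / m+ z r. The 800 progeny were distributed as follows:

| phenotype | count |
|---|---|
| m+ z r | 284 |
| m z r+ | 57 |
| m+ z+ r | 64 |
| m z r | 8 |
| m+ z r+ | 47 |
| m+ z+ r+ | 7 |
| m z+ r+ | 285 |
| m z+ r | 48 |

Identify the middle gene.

m

The two rarest classes, m+ z+ r+ and m z r, are the double crossovers. Comparing them with the parentals, only the m allele has switched, so m is the middle locus and the order is z – m – r.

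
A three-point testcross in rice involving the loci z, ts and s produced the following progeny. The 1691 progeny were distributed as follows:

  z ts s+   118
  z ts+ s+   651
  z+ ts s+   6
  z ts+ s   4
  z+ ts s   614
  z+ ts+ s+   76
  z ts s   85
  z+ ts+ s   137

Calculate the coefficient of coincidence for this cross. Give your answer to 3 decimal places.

The two most frequent reciprocal classes, z+ ts s and z ts+ s+, are the parental types, so the F1 was z+ ts s / z ts+ s+.
The two rarest classes, z+ ts s+ and z ts+ s, are the double crossovers. Comparing them with the parentals, only the s allele has switched, so s is the middle locus and the order is ts – s – z.
ts–s: (255 + 10)/1691 = 0.1567; s–z: (161 + 10)/1691 = 0.1011.
Expected DCO frequency = 0.1567 × 0.1011 ≈ 0.01584; observed = 10/1691 ≈ 0.00591.
Coefficient of coincidence = 0.00591/0.01584 ≈ 0.373.

0.373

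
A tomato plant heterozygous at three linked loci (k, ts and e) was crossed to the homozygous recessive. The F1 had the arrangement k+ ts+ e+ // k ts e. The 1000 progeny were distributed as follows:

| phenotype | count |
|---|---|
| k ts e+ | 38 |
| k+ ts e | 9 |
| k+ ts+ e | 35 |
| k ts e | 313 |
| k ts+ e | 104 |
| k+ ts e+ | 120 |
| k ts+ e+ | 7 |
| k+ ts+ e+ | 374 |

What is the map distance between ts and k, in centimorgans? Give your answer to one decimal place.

24.0 centimorgans

The two rarest classes, k ts+ e+ and k+ ts e, are the double crossovers. Comparing them with the parentals, only the k allele has switched, so k is the middle locus and the order is ts – k – e.
Crossovers in the ts–k interval produce the single-crossover classes k+ ts e+ and k ts+ e (120 + 104 = 224) plus the double crossovers (16).
RF(ts–k) = (224 + 16) / 1000 = 240/1000 = 0.2400 → 24.0 centimorgans.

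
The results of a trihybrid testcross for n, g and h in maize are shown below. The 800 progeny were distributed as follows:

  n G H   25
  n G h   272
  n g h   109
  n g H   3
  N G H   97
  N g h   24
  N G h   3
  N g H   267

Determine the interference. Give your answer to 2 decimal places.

The two most frequent reciprocal classes, N g H and n G h, are the parental types, so the F1 was N g H / n G h.
The two rarest classes, n g H and N G h, are the double crossovers. Comparing them with the parentals, only the n allele has switched, so n is the middle locus and the order is h – n – g.
h–n: (49 + 6)/800 = 0.0688; n–g: (206 + 6)/800 = 0.2650.
Expected DCO frequency = 0.0688 × 0.2650 ≈ 0.01823; observed = 6/800 ≈ 0.00750.
Coefficient of coincidence = 0.00750/0.01823 ≈ 0.41; interference = 1 − 0.41 = 0.59.

0.59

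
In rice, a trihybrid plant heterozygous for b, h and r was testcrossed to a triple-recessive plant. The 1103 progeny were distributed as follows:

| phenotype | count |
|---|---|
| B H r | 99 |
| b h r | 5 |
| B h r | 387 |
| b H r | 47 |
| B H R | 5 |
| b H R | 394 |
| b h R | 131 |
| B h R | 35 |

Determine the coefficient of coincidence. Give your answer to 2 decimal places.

0.50

The two most frequent reciprocal classes, B h r and b H R, are the parental types, so the F1 was B h r / b H R.
The two rarest classes, b h r and B H R, are the double crossovers. Comparing them with the parentals, only the b allele has switched, so b is the middle locus and the order is r – b – h.
r–b: (82 + 10)/1103 = 0.0834; b–h: (230 + 10)/1103 = 0.2176.
Expected DCO frequency = 0.0834 × 0.2176 ≈ 0.01815; observed = 10/1103 ≈ 0.00907.
Coefficient of coincidence = 0.00907/0.01815 ≈ 0.50.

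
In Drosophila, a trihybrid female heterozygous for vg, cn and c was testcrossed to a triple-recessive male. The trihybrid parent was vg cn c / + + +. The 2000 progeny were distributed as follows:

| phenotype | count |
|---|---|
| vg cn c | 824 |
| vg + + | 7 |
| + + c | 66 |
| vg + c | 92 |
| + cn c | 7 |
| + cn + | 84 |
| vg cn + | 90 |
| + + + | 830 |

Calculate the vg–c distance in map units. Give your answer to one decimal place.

The two rarest classes, + cn c and vg + +, are the double crossovers. Comparing them with the parentals, only the vg allele has switched, so vg is the middle locus and the order is c – vg – cn.
Crossovers in the c–vg interval produce the single-crossover classes vg cn + and + + c (90 + 66 = 156) plus the double crossovers (14).
RF(c–vg) = (156 + 14) / 2000 = 170/2000 = 0.0850 → 8.5 map units.

8.5 map units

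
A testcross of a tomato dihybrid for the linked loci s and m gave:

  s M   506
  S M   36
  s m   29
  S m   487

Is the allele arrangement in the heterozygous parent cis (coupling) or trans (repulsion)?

The two most frequent classes are S m (487) and s M (506); these are the parental (non-recombinant) types.
So the F1 carried S m on one chromosome and s M on the other — the recessive alleles are on opposite chromosomes (trans / repulsion).

trans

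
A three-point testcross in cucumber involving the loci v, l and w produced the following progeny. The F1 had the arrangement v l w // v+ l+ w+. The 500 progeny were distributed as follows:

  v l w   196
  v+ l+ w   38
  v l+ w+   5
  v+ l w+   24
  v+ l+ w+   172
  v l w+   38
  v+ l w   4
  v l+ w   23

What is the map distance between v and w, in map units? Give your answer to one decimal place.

The two rarest classes, v+ l w and v l+ w+, are the double crossovers. Comparing them with the parentals, only the v allele has switched, so v is the middle locus and the order is l – v – w.
Crossovers in the v–w interval produce the single-crossover classes v l w+ and v+ l+ w (38 + 38 = 76) plus the double crossovers (9).
RF(v–w) = (76 + 9) / 500 = 85/500 = 0.1700 → 17.0 map units.

17.0 map units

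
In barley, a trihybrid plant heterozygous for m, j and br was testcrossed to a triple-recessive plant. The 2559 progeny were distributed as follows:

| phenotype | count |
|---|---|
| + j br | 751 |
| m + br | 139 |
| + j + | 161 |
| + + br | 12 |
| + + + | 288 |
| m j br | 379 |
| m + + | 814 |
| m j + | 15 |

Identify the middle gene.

j

The two most frequent reciprocal classes, m + + and + j br, are the parental types, so the F1 was m + + / + j br.
The two rarest classes, m j + and + + br, are the double crossovers. Comparing them with the parentals, only the j allele has switched, so j is the middle locus and the order is m – j – br.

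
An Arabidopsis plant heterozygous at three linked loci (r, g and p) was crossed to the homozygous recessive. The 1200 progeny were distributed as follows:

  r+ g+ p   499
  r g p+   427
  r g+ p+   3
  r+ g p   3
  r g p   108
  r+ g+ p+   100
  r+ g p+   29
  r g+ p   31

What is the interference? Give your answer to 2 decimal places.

The two most frequent reciprocal classes, r+ g+ p and r g p+, are the parental types, so the F1 was r+ g+ p / r g p+.
The two rarest classes, r+ g p and r g+ p+, are the double crossovers. Comparing them with the parentals, only the g allele has switched, so g is the middle locus and the order is p – g – r.
p–g: (208 + 6)/1200 = 0.1783; g–r: (60 + 6)/1200 = 0.0550.
Expected DCO frequency = 0.1783 × 0.0550 ≈ 0.00981; observed = 6/1200 ≈ 0.00500.
Coefficient of coincidence = 0.00500/0.00981 ≈ 0.51; interference = 1 − 0.51 = 0.49.

0.49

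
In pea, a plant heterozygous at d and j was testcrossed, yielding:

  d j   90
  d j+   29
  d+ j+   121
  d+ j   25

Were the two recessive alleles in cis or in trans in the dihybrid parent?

The two most frequent classes are d+ j+ (121) and d j (90); these are the parental (non-recombinant) types.
So the F1 carried d+ j+ on one chromosome and d j on the other — the recessive alleles are on the same chromosome (cis / coupling).

cis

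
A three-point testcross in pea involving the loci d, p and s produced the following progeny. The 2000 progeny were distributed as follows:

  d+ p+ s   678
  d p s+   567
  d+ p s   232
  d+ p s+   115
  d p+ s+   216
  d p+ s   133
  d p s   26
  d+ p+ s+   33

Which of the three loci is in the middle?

The two most frequent reciprocal classes, d p s+ and d+ p+ s, are the parental types, so the F1 was d p s+ / d+ p+ s.
The two rarest classes, d p s and d+ p+ s+, are the double crossovers. Comparing them with the parentals, only the s allele has switched, so s is the middle locus and the order is d – s – p.

s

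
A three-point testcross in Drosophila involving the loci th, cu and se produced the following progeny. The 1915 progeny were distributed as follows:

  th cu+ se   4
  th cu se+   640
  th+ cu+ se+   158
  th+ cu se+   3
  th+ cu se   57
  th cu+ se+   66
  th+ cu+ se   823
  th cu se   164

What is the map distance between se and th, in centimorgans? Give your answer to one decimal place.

17.2 centimorgans

The two most frequent reciprocal classes, th+ cu+ se and th cu se+, are the parental types, so the F1 was th+ cu+ se / th cu se+.
The two rarest classes, th cu+ se and th+ cu se+, are the double crossovers. Comparing them with the parentals, only the th allele has switched, so th is the middle locus and the order is se – th – cu.
Crossovers in the se–th interval produce the single-crossover classes th+ cu+ se+ and th cu se (158 + 164 = 322) plus the double crossovers (7).
RF(se–th) = (322 + 7) / 1915 = 329/1915 = 0.1718 → 17.2 centimorgans.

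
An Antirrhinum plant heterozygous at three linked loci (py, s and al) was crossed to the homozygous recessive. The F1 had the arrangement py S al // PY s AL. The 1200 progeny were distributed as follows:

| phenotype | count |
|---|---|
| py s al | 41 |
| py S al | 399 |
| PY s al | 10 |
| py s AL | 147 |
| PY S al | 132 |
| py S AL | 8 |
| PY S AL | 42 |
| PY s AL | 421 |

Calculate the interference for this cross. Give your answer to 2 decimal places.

The two rarest classes, py S AL and PY s al, are the double crossovers. Comparing them with the parentals, only the al allele has switched, so al is the middle locus and the order is py – al – s.
py–al: (279 + 18)/1200 = 0.2475; al–s: (83 + 18)/1200 = 0.0842.
Expected DCO frequency = 0.2475 × 0.0842 ≈ 0.02084; observed = 18/1200 ≈ 0.01500.
Coefficient of coincidence = 0.01500/0.02084 ≈ 0.72; interference = 1 − 0.72 = 0.28.

0.28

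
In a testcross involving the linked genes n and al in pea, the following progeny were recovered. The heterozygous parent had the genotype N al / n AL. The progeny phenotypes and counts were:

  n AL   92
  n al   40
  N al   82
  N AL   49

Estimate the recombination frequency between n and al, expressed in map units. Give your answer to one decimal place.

The recombinant classes are N AL and n al: 49 + 40 = 89.
Recombination frequency = 89/263 = 0.3384 ≈ 33.8%, i.e. 33.8 map units.

33.8 map units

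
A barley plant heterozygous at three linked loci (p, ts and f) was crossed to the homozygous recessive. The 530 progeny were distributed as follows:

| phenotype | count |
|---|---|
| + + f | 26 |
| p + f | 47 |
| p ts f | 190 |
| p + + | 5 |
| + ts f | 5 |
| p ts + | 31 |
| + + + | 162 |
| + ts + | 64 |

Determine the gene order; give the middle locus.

The two most frequent reciprocal classes, p ts f and + + +, are the parental types, so the F1 was p ts f / + + +.
The two rarest classes, + ts f and p + +, are the double crossovers. Comparing them with the parentals, only the p allele has switched, so p is the middle locus and the order is ts – p – f.

p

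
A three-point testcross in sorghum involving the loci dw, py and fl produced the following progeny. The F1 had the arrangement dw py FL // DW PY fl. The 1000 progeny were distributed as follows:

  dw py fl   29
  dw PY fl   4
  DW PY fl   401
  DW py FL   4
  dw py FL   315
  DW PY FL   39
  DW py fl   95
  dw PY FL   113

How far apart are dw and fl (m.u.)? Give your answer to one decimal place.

The two rarest classes, DW py FL and dw PY fl, are the double crossovers. Comparing them with the parentals, only the dw allele has switched, so dw is the middle locus and the order is py – dw – fl.
Crossovers in the dw–fl interval produce the single-crossover classes dw py fl and DW PY FL (29 + 39 = 68) plus the double crossovers (8).
RF(dw–fl) = (68 + 8) / 1000 = 76/1000 = 0.0760 → 7.6 m.u.

7.6 m.u.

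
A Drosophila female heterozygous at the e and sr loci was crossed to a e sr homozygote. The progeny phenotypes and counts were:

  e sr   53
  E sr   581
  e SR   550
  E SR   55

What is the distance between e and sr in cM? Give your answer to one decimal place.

8.7 cM

The two most frequent classes, E sr (581) and e SR (550), are the parental types, so the F1 was E sr / e SR.
The recombinant classes are E SR and e sr: 55 + 53 = 108.
Recombination frequency = 108/1239 = 0.0872 ≈ 8.7%, i.e. 8.7 cM.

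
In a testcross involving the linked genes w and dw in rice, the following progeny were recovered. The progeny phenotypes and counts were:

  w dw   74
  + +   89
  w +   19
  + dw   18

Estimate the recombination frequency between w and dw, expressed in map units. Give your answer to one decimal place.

The two most frequent classes, + + (89) and w dw (74), are the parental types, so the F1 was + + / w dw.
The recombinant classes are + dw and w +: 18 + 19 = 37.
Recombination frequency = 37/200 = 0.1850 ≈ 18.5%, i.e. 18.5 map units.

18.5 map units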